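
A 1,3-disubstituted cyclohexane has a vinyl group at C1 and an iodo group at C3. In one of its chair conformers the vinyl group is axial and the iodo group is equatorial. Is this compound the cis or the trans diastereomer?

C1 and C3 have the same parity, so their axial bonds point in the same direction.
With same-parity carbons, two substituents on the same face are both axial or both equatorial; opposite faces give one of each.
Here the groups are axial/equatorial → opposite face → trans.

trans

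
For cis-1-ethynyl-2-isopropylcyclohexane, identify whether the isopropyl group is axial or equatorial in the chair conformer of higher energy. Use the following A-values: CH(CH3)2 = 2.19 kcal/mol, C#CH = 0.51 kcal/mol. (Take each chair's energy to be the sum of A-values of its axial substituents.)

C1 and C2 have opposite parity, so for the cis isomer the two substituents are one axial and one equatorial in each chair.
Chair I (isopropyl axial, ethynyl equatorial): E = 2.19 kcal/mol.
Chair II (isopropyl equatorial, ethynyl axial): E = 0.51 kcal/mol.
Chair I is the less stable (higher-energy) conformer, and in that chair the isopropyl group is axial.

axial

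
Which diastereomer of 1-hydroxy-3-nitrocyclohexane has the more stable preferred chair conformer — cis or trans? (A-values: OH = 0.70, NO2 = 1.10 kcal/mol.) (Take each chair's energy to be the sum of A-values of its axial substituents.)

cis

At 1,3 positions (parity same): cis → (e,e or a,a); trans → (a,e or e,a).
Best chair for cis: E = 0.00 kcal/mol; best chair for trans: E = 0.70 kcal/mol.
The cis isomer is lower by 0.70 kcal/mol.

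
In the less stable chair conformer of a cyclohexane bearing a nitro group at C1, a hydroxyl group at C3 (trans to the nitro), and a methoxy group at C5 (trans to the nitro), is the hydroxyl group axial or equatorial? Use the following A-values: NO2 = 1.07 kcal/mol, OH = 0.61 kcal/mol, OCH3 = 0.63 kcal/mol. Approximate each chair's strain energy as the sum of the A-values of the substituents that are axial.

Chair I (nitro axial, hydroxyl equatorial, methoxy equatorial): E = 1.07 kcal/mol.
Chair II (nitro equatorial, hydroxyl axial, methoxy axial): E = 1.24 kcal/mol.
Chair II is the less stable (higher-energy) conformer, and in that chair the hydroxyl group is axial.

axial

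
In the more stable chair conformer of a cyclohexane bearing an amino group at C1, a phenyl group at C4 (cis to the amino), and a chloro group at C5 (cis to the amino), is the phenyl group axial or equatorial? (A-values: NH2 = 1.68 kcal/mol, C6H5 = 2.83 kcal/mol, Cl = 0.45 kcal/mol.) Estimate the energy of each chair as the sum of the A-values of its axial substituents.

equatorial

Chair I (amino axial, phenyl equatorial, chloro axial): E = 2.13 kcal/mol.
Chair II (amino equatorial, phenyl axial, chloro equatorial): E = 2.83 kcal/mol.
Chair I is the more stable (lower-energy) conformer, and in that chair the phenyl group is equatorial.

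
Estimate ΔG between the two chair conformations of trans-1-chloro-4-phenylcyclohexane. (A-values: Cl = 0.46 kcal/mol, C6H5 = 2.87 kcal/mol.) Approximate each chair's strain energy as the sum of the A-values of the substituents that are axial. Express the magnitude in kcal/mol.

3.33 kcal/mol

C1 and C4 have opposite parity, so for the trans isomer the two substituents are e,e in one chair and a,a in the other.
Chair I (chloro axial, phenyl axial): E = 3.33 kcal/mol.
Chair II (chloro equatorial, phenyl equatorial): E = 0.00 kcal/mol.
ΔE = 3.33 − 0.00 = 3.33 kcal/mol; chair II is more stable.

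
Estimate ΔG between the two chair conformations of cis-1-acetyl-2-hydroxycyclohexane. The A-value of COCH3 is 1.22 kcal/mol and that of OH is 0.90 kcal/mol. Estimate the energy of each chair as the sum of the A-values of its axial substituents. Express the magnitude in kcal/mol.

0.32 kcal/mol

C1 and C2 have opposite parity, so for the cis isomer the two substituents are one axial and one equatorial in each chair.
Chair I (acetyl axial, hydroxyl equatorial): E = 1.22 kcal/mol.
Chair II (acetyl equatorial, hydroxyl axial): E = 0.90 kcal/mol.
ΔE = 1.22 − 0.90 = 0.32 kcal/mol; chair II is more stable.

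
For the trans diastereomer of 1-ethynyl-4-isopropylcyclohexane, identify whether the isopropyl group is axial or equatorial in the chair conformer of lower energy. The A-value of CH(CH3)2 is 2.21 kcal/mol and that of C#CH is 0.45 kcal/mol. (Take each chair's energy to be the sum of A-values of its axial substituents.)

C1 and C4 have opposite parity, so for the trans isomer the two substituents are e,e in one chair and a,a in the other.
Chair I (isopropyl axial, ethynyl axial): E = 2.66 kcal/mol.
Chair II (isopropyl equatorial, ethynyl equatorial): E = 0.00 kcal/mol.
Chair II is the more stable (lower-energy) conformer, and in that chair the isopropyl group is equatorial.

equatorial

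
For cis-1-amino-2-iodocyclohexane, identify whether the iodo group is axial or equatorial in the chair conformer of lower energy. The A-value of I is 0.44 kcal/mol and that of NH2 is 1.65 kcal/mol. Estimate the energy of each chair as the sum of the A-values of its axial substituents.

C1 and C2 have opposite parity, so for the cis isomer the two substituents are one axial and one equatorial in each chair.
Chair I (iodo axial, amino equatorial): E = 0.44 kcal/mol.
Chair II (iodo equatorial, amino axial): E = 1.65 kcal/mol.
Chair I is the more stable (lower-energy) conformer, and in that chair the iodo group is axial.

axial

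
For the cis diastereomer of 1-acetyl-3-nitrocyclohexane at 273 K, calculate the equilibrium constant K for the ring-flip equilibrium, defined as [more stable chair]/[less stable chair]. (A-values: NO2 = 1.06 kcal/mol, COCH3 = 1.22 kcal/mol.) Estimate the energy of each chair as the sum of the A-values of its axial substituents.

C1 and C3 have the same parity, so for the cis isomer the two substituents are e,e in one chair and a,a in the other.
Chair I (nitro axial, acetyl axial): E = 2.28 kcal/mol; chair II (nitro equatorial, acetyl equatorial): E = 0.00 kcal/mol.
ΔG = 2.28 kcal/mol between the two chairs.
K = exp(ΔG/RT) with R = 1.987×10⁻³ kcal mol⁻¹ K⁻¹ and T = 273 K gives K ≈ 66.9.

K ≈ 66.9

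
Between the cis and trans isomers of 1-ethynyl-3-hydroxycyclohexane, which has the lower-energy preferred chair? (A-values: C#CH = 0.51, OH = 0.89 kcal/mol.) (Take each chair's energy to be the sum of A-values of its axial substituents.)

At 1,3 positions (parity same): cis → (e,e or a,a); trans → (a,e or e,a).
Best chair for cis: E = 0.00 kcal/mol; best chair for trans: E = 0.51 kcal/mol.
The cis isomer is lower by 0.51 kcal/mol.

cis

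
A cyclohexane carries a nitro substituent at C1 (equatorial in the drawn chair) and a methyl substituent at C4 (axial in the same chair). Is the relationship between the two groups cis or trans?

cis

C1 and C4 have opposite parity, so their axial bonds point in opposite directions.
With opposite-parity carbons, two substituents on the same face are one axial and one equatorial; opposite faces give both axial or both equatorial.
Here the groups are equatorial/axial → same face → cis.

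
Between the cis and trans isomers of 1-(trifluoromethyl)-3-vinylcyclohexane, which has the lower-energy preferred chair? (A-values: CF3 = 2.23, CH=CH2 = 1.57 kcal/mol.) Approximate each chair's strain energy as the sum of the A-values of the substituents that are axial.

At 1,3 positions (parity same): cis → (e,e or a,a); trans → (a,e or e,a).
Best chair for cis: E = 0.00 kcal/mol; best chair for trans: E = 1.57 kcal/mol.
The cis isomer is lower by 1.57 kcal/mol.

cis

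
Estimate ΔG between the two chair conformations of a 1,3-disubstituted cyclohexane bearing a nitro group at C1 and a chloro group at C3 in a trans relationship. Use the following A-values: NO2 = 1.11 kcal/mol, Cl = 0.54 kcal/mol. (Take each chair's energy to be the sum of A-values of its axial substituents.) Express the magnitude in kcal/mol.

0.57 kcal/mol

C1 and C3 have the same parity, so for the trans isomer the two substituents are one axial and one equatorial in each chair.
Chair I (nitro axial, chloro equatorial): E = 1.11 kcal/mol.
Chair II (nitro equatorial, chloro axial): E = 0.54 kcal/mol.
ΔE = 1.11 − 0.54 = 0.57 kcal/mol; chair II is more stable.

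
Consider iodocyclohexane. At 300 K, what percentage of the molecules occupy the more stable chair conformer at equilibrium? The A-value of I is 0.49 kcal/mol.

69.5%

One chair has the iodo group axial (E = 0.49 kcal/mol) and the other has it equatorial (E = 0).
ΔG = 0.49 kcal/mol between the two chairs.
K = exp(ΔG/RT) with R = 1.987×10⁻³ kcal mol⁻¹ K⁻¹ and T = 300 K gives K ≈ 2.28.
Fraction in the lower-energy chair = K/(K+1) = 69.5%.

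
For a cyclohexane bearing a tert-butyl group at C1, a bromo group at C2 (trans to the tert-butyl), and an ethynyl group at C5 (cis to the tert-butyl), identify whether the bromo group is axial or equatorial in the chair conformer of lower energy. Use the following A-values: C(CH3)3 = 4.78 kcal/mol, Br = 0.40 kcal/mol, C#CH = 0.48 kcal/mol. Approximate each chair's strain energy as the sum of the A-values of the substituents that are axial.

Chair I (tert-butyl axial, bromo axial, ethynyl axial): E = 5.66 kcal/mol.
Chair II (tert-butyl equatorial, bromo equatorial, ethynyl equatorial): E = 0.00 kcal/mol.
Chair II is the more stable (lower-energy) conformer, and in that chair the bromo group is equatorial.

equatorial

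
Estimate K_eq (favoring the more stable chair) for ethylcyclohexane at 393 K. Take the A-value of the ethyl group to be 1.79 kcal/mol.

One chair has the ethyl group axial (E = 1.79 kcal/mol) and the other has it equatorial (E = 0).
ΔG = 1.79 kcal/mol between the two chairs.
K = exp(ΔG/RT) with R = 1.987×10⁻³ kcal mol⁻¹ K⁻¹ and T = 393 K gives K ≈ 9.9.

K ≈ 9.90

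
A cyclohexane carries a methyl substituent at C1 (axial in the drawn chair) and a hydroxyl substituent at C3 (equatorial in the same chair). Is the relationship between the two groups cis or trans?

trans

C1 and C3 have the same parity, so their axial bonds point in the same direction.
With same-parity carbons, two substituents on the same face are both axial or both equatorial; opposite faces give one of each.
Here the groups are axial/equatorial → opposite face → trans.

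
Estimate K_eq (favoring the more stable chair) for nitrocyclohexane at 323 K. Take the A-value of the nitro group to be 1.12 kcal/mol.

One chair has the nitro group axial (E = 1.12 kcal/mol) and the other has it equatorial (E = 0).
ΔG = 1.12 kcal/mol between the two chairs.
K = exp(ΔG/RT) with R = 1.987×10⁻³ kcal mol⁻¹ K⁻¹ and T = 323 K gives K ≈ 5.73.

K ≈ 5.73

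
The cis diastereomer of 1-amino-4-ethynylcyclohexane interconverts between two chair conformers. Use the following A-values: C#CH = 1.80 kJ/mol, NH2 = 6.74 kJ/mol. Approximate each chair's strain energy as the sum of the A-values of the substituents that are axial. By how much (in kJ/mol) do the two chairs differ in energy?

4.94 kJ/mol

C1 and C4 have opposite parity, so for the cis isomer the two substituents are one axial and one equatorial in each chair.
Chair I (ethynyl axial, amino equatorial): E = 1.80 kJ/mol.
Chair II (ethynyl equatorial, amino axial): E = 6.74 kJ/mol.
ΔE = 6.74 − 1.80 = 4.94 kJ/mol; chair I is more stable.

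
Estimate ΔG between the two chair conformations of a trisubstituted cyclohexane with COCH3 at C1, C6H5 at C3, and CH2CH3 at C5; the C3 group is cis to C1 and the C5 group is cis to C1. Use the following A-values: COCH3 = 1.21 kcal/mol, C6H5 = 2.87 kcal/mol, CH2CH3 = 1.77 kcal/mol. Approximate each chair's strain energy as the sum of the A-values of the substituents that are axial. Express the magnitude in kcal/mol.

Chair I (acetyl axial, phenyl axial, ethyl axial): E = 5.85 kcal/mol.
Chair II (acetyl equatorial, phenyl equatorial, ethyl equatorial): E = 0.00 kcal/mol.
ΔE = 5.85 − 0.00 = 5.85 kcal/mol; chair II is more stable.

5.85 kcal/mol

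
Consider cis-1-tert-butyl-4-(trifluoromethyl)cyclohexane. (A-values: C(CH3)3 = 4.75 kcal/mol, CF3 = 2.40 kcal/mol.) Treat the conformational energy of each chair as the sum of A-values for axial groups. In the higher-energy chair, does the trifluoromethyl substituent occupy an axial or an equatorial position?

C1 and C4 have opposite parity, so for the cis isomer the two substituents are one axial and one equatorial in each chair.
Chair I (tert-butyl axial, trifluoromethyl equatorial): E = 4.75 kcal/mol.
Chair II (tert-butyl equatorial, trifluoromethyl axial): E = 2.40 kcal/mol.
Chair I is the less stable (higher-energy) conformer, and in that chair the trifluoromethyl group is equatorial.

equatorial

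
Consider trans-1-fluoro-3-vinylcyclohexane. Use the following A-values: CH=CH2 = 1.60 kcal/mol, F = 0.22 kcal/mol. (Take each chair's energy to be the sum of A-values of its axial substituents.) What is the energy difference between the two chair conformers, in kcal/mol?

C1 and C3 have the same parity, so for the trans isomer the two substituents are one axial and one equatorial in each chair.
Chair I (vinyl axial, fluoro equatorial): E = 1.60 kcal/mol.
Chair II (vinyl equatorial, fluoro axial): E = 0.22 kcal/mol.
ΔE = 1.60 − 0.22 = 1.38 kcal/mol; chair II is more stable.

1.38 kcal/mol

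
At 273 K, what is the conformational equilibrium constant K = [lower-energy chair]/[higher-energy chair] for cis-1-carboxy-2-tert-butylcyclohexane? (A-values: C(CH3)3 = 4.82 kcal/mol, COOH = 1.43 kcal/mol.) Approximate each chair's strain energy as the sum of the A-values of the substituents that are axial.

K ≈ 518

C1 and C2 have opposite parity, so for the cis isomer the two substituents are one axial and one equatorial in each chair.
Chair I (tert-butyl axial, carboxyl equatorial): E = 4.82 kcal/mol; chair II (tert-butyl equatorial, carboxyl axial): E = 1.43 kcal/mol.
ΔG = 3.39 kcal/mol between the two chairs.
K = exp(ΔG/RT) with R = 1.987×10⁻³ kcal mol⁻¹ K⁻¹ and T = 273 K gives K ≈ 518.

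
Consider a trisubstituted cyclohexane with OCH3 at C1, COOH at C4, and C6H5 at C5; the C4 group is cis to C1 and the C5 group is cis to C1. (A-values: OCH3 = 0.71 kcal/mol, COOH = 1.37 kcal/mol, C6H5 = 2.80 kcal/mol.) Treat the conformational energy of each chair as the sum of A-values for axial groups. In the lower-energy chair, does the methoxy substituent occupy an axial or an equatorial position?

equatorial

Chair I (methoxy axial, carboxyl equatorial, phenyl axial): E = 3.51 kcal/mol.
Chair II (methoxy equatorial, carboxyl axial, phenyl equatorial): E = 1.37 kcal/mol.
Chair II is the more stable (lower-energy) conformer, and in that chair the methoxy group is equatorial.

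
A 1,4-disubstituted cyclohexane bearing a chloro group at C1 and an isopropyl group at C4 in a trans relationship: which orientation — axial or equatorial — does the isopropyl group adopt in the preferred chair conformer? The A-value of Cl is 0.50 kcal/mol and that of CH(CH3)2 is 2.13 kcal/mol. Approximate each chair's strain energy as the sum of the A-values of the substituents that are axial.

equatorial

C1 and C4 have opposite parity, so for the trans isomer the two substituents are e,e in one chair and a,a in the other.
Chair I (chloro axial, isopropyl axial): E = 2.63 kcal/mol.
Chair II (chloro equatorial, isopropyl equatorial): E = 0.00 kcal/mol.
Chair II is the more stable (lower-energy) conformer, and in that chair the isopropyl group is equatorial.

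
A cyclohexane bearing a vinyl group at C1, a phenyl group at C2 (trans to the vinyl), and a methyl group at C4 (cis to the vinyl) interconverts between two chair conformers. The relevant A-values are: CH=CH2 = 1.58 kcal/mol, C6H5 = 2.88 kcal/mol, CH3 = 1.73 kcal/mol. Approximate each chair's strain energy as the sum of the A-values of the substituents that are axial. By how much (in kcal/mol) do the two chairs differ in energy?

Chair I (vinyl axial, phenyl axial, methyl equatorial): E = 4.46 kcal/mol.
Chair II (vinyl equatorial, phenyl equatorial, methyl axial): E = 1.73 kcal/mol.
ΔE = 4.46 − 1.73 = 2.73 kcal/mol; chair II is more stable.

2.73 kcal/mol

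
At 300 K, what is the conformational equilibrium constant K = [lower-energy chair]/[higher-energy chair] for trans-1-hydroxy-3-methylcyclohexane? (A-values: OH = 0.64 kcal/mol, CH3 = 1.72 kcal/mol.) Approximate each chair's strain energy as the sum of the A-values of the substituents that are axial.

C1 and C3 have the same parity, so for the trans isomer the two substituents are one axial and one equatorial in each chair.
Chair I (hydroxyl axial, methyl equatorial): E = 0.64 kcal/mol; chair II (hydroxyl equatorial, methyl axial): E = 1.72 kcal/mol.
ΔG = 1.08 kcal/mol between the two chairs.
K = exp(ΔG/RT) with R = 1.987×10⁻³ kcal mol⁻¹ K⁻¹ and T = 300 K gives K ≈ 6.12.

K ≈ 6.12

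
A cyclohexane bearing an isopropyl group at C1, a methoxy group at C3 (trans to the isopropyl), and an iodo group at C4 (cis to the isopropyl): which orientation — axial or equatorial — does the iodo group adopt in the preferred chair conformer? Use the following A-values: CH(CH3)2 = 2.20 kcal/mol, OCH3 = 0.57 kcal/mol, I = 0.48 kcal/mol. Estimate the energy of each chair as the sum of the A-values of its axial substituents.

axial

Chair I (isopropyl axial, methoxy equatorial, iodo equatorial): E = 2.20 kcal/mol.
Chair II (isopropyl equatorial, methoxy axial, iodo axial): E = 1.05 kcal/mol.
Chair II is the more stable (lower-energy) conformer, and in that chair the iodo group is axial.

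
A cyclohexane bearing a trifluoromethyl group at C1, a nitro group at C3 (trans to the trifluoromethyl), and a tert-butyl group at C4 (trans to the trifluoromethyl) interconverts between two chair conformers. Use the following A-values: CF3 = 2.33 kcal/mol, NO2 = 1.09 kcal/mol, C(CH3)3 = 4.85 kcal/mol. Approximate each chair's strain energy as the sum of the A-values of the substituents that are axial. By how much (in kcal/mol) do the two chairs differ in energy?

6.09 kcal/mol

Chair I (trifluoromethyl axial, nitro equatorial, tert-butyl axial): E = 7.18 kcal/mol.
Chair II (trifluoromethyl equatorial, nitro axial, tert-butyl equatorial): E = 1.09 kcal/mol.
ΔE = 7.18 − 1.09 = 6.09 kcal/mol; chair II is more stable.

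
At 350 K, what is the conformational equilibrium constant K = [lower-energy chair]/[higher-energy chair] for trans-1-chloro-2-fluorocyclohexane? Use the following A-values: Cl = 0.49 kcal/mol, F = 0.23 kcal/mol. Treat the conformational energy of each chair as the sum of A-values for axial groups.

C1 and C2 have opposite parity, so for the trans isomer the two substituents are e,e in one chair and a,a in the other.
Chair I (chloro axial, fluoro axial): E = 0.72 kcal/mol; chair II (chloro equatorial, fluoro equatorial): E = 0.00 kcal/mol.
ΔG = 0.72 kcal/mol between the two chairs.
K = exp(ΔG/RT) with R = 1.987×10⁻³ kcal mol⁻¹ K⁻¹ and T = 350 K gives K ≈ 2.82.

K ≈ 2.82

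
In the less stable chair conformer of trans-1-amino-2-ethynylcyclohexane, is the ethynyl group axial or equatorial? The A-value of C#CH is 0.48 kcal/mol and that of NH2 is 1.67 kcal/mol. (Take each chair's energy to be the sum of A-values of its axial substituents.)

C1 and C2 have opposite parity, so for the trans isomer the two substituents are e,e in one chair and a,a in the other.
Chair I (ethynyl axial, amino axial): E = 2.15 kcal/mol.
Chair II (ethynyl equatorial, amino equatorial): E = 0.00 kcal/mol.
Chair I is the less stable (higher-energy) conformer, and in that chair the ethynyl group is axial.

axial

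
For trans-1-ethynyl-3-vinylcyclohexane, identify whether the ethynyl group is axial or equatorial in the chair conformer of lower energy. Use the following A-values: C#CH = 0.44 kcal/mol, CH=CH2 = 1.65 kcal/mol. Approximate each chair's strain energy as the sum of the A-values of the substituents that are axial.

axial

C1 and C3 have the same parity, so for the trans isomer the two substituents are one axial and one equatorial in each chair.
Chair I (ethynyl axial, vinyl equatorial): E = 0.44 kcal/mol.
Chair II (ethynyl equatorial, vinyl axial): E = 1.65 kcal/mol.
Chair I is the more stable (lower-energy) conformer, and in that chair the ethynyl group is axial.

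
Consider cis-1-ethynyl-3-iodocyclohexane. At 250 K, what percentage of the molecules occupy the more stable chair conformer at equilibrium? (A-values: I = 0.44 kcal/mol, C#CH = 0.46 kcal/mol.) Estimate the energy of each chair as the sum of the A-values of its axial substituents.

86.0%

C1 and C3 have the same parity, so for the cis isomer the two substituents are e,e in one chair and a,a in the other.
Chair I (iodo axial, ethynyl axial): E = 0.90 kcal/mol; chair II (iodo equatorial, ethynyl equatorial): E = 0.00 kcal/mol.
ΔG = 0.90 kcal/mol between the two chairs.
K = exp(ΔG/RT) with R = 1.987×10⁻³ kcal mol⁻¹ K⁻¹ and T = 250 K gives K ≈ 6.12.
Fraction in the lower-energy chair = K/(K+1) = 86.0%.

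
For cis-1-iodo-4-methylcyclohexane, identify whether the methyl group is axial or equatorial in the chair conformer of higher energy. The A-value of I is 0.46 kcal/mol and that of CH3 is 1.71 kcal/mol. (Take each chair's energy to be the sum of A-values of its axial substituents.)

C1 and C4 have opposite parity, so for the cis isomer the two substituents are one axial and one equatorial in each chair.
Chair I (iodo axial, methyl equatorial): E = 0.46 kcal/mol.
Chair II (iodo equatorial, methyl axial): E = 1.71 kcal/mol.
Chair II is the less stable (higher-energy) conformer, and in that chair the methyl group is axial.

axial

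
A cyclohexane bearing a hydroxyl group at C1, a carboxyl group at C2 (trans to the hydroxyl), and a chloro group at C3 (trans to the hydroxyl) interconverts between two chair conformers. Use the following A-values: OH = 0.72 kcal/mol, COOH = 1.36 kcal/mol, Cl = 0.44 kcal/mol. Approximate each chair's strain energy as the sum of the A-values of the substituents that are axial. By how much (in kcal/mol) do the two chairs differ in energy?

1.64 kcal/mol

Chair I (hydroxyl axial, carboxyl axial, chloro equatorial): E = 2.08 kcal/mol.
Chair II (hydroxyl equatorial, carboxyl equatorial, chloro axial): E = 0.44 kcal/mol.
ΔE = 2.08 − 0.44 = 1.64 kcal/mol; chair II is more stable.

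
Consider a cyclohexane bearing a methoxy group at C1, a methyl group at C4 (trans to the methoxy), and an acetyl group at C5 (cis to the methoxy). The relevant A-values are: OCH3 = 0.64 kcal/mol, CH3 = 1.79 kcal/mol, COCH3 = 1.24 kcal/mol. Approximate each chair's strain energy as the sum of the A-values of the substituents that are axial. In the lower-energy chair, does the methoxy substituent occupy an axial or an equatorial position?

Chair I (methoxy axial, methyl axial, acetyl axial): E = 3.67 kcal/mol.
Chair II (methoxy equatorial, methyl equatorial, acetyl equatorial): E = 0.00 kcal/mol.
Chair II is the more stable (lower-energy) conformer, and in that chair the methoxy group is equatorial.

equatorial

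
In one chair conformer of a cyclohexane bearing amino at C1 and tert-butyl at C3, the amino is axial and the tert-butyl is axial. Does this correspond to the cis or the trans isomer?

C1 and C3 have the same parity, so their axial bonds point in the same direction.
With same-parity carbons, two substituents on the same face are both axial or both equatorial; opposite faces give one of each.
Here the groups are axial/axial → same face → cis.

cis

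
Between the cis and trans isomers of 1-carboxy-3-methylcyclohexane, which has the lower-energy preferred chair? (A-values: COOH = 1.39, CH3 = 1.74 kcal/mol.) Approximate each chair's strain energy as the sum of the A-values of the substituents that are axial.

At 1,3 positions (parity same): cis → (e,e or a,a); trans → (a,e or e,a).
Best chair for cis: E = 0.00 kcal/mol; best chair for trans: E = 1.39 kcal/mol.
The cis isomer is lower by 1.39 kcal/mol.

cis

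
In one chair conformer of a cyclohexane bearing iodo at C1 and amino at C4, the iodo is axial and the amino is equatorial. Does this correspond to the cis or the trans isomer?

C1 and C4 have opposite parity, so their axial bonds point in opposite directions.
With opposite-parity carbons, two substituents on the same face are one axial and one equatorial; opposite faces give both axial or both equatorial.
Here the groups are axial/equatorial → same face → cis.

cis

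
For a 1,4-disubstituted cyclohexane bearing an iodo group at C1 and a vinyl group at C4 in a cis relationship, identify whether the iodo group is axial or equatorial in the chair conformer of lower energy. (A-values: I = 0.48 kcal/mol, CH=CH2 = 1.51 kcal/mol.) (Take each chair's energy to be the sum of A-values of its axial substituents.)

C1 and C4 have opposite parity, so for the cis isomer the two substituents are one axial and one equatorial in each chair.
Chair I (iodo axial, vinyl equatorial): E = 0.48 kcal/mol.
Chair II (iodo equatorial, vinyl axial): E = 1.51 kcal/mol.
Chair I is the more stable (lower-energy) conformer, and in that chair the iodo group is axial.

axial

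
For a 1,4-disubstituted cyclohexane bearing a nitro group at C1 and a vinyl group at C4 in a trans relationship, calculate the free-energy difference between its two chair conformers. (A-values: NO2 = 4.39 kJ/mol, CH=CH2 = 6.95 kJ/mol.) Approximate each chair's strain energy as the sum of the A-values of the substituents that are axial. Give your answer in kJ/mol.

11.34 kJ/mol

C1 and C4 have opposite parity, so for the trans isomer the two substituents are e,e in one chair and a,a in the other.
Chair I (nitro axial, vinyl axial): E = 11.34 kJ/mol.
Chair II (nitro equatorial, vinyl equatorial): E = 0.00 kJ/mol.
ΔE = 11.34 − 0.00 = 11.34 kJ/mol; chair II is more stable.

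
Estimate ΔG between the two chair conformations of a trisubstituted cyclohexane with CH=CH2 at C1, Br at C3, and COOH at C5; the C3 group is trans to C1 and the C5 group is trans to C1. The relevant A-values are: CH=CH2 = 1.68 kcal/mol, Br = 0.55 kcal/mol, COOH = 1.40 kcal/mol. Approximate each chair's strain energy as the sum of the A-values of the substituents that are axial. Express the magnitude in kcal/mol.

Chair I (vinyl axial, bromo equatorial, carboxyl equatorial): E = 1.68 kcal/mol.
Chair II (vinyl equatorial, bromo axial, carboxyl axial): E = 1.95 kcal/mol.
ΔE = 1.95 − 1.68 = 0.27 kcal/mol; chair I is more stable.

0.27 kcal/mol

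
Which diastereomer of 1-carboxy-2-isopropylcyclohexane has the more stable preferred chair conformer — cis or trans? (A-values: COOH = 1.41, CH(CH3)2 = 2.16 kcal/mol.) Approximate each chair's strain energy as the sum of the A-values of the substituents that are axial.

trans

At 1,2 positions (parity opposite): cis → (a,e or e,a); trans → (e,e or a,a).
Best chair for cis: E = 1.41 kcal/mol; best chair for trans: E = 0.00 kcal/mol.
The trans isomer is lower by 1.41 kcal/mol.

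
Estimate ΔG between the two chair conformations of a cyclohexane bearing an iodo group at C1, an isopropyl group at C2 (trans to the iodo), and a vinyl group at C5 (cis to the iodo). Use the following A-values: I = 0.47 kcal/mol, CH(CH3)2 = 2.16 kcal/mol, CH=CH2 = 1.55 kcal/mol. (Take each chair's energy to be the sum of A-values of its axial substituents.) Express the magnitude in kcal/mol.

4.18 kcal/mol

Chair I (iodo axial, isopropyl axial, vinyl axial): E = 4.18 kcal/mol.
Chair II (iodo equatorial, isopropyl equatorial, vinyl equatorial): E = 0.00 kcal/mol.
ΔE = 4.18 − 0.00 = 4.18 kcal/mol; chair II is more stable.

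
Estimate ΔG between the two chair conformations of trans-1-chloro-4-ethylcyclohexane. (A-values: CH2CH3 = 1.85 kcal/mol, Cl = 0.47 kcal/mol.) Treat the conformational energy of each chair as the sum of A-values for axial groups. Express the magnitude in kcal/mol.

C1 and C4 have opposite parity, so for the trans isomer the two substituents are e,e in one chair and a,a in the other.
Chair I (ethyl axial, chloro axial): E = 2.32 kcal/mol.
Chair II (ethyl equatorial, chloro equatorial): E = 0.00 kcal/mol.
ΔE = 2.32 − 0.00 = 2.32 kcal/mol; chair II is more stable.

2.32 kcal/mol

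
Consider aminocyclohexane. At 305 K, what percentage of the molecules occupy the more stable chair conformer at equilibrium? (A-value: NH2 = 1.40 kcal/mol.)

91.0%

One chair has the amino group axial (E = 1.40 kcal/mol) and the other has it equatorial (E = 0).
ΔG = 1.40 kcal/mol between the two chairs.
K = exp(ΔG/RT) with R = 1.987×10⁻³ kcal mol⁻¹ K⁻¹ and T = 305 K gives K ≈ 10.1.
Fraction in the lower-energy chair = K/(K+1) = 91.0%.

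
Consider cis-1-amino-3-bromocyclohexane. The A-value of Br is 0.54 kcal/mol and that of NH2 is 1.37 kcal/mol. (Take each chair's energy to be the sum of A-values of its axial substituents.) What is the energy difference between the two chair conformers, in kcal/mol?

1.91 kcal/mol

C1 and C3 have the same parity, so for the cis isomer the two substituents are e,e in one chair and a,a in the other.
Chair I (bromo axial, amino axial): E = 1.91 kcal/mol.
Chair II (bromo equatorial, amino equatorial): E = 0.00 kcal/mol.
ΔE = 1.91 − 0.00 = 1.91 kcal/mol; chair II is more stable.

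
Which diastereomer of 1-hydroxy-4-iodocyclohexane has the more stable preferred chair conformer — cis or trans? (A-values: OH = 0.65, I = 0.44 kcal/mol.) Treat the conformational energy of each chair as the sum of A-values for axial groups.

trans

At 1,4 positions (parity opposite): cis → (a,e or e,a); trans → (e,e or a,a).
Best chair for cis: E = 0.44 kcal/mol; best chair for trans: E = 0.00 kcal/mol.
The trans isomer is lower by 0.44 kcal/mol.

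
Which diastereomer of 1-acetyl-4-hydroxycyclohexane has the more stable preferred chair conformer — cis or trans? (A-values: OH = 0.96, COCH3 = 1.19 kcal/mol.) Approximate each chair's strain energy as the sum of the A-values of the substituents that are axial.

At 1,4 positions (parity opposite): cis → (a,e or e,a); trans → (e,e or a,a).
Best chair for cis: E = 0.96 kcal/mol; best chair for trans: E = 0.00 kcal/mol.
The trans isomer is lower by 0.96 kcal/mol.

trans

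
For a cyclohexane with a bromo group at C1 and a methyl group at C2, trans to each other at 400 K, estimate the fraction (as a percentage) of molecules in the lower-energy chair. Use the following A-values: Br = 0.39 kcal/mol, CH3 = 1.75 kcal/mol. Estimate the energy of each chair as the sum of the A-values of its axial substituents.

93.7%

C1 and C2 have opposite parity, so for the trans isomer the two substituents are e,e in one chair and a,a in the other.
Chair I (bromo axial, methyl axial): E = 2.14 kcal/mol; chair II (bromo equatorial, methyl equatorial): E = 0.00 kcal/mol.
ΔG = 2.14 kcal/mol between the two chairs.
K = exp(ΔG/RT) with R = 1.987×10⁻³ kcal mol⁻¹ K⁻¹ and T = 400 K gives K ≈ 14.8.
Fraction in the lower-energy chair = K/(K+1) = 93.7%.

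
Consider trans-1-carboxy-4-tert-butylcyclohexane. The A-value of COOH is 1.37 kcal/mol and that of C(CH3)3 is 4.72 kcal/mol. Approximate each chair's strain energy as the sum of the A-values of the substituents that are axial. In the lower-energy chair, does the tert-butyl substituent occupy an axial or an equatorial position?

equatorial

C1 and C4 have opposite parity, so for the trans isomer the two substituents are e,e in one chair and a,a in the other.
Chair I (carboxyl axial, tert-butyl axial): E = 6.09 kcal/mol.
Chair II (carboxyl equatorial, tert-butyl equatorial): E = 0.00 kcal/mol.
Chair II is the more stable (lower-energy) conformer, and in that chair the tert-butyl group is equatorial.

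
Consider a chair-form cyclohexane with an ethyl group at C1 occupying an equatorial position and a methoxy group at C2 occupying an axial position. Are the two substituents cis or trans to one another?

cis

C1 and C2 have opposite parity, so their axial bonds point in opposite directions.
With opposite-parity carbons, two substituents on the same face are one axial and one equatorial; opposite faces give both axial or both equatorial.
Here the groups are equatorial/axial → same face → cis.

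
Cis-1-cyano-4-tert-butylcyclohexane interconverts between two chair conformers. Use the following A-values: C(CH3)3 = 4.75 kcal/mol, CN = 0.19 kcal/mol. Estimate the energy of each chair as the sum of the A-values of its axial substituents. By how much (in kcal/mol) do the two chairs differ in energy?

C1 and C4 have opposite parity, so for the cis isomer the two substituents are one axial and one equatorial in each chair.
Chair I (tert-butyl axial, cyano equatorial): E = 4.75 kcal/mol.
Chair II (tert-butyl equatorial, cyano axial): E = 0.19 kcal/mol.
ΔE = 4.75 − 0.19 = 4.56 kcal/mol; chair II is more stable.

4.56 kcal/mol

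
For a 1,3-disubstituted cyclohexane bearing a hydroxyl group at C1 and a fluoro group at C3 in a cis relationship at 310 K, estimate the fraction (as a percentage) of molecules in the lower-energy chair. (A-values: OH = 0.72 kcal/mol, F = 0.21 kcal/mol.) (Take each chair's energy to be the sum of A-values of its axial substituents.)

C1 and C3 have the same parity, so for the cis isomer the two substituents are e,e in one chair and a,a in the other.
Chair I (hydroxyl axial, fluoro axial): E = 0.93 kcal/mol; chair II (hydroxyl equatorial, fluoro equatorial): E = 0.00 kcal/mol.
ΔG = 0.93 kcal/mol between the two chairs.
K = exp(ΔG/RT) with R = 1.987×10⁻³ kcal mol⁻¹ K⁻¹ and T = 310 K gives K ≈ 4.53.
Fraction in the lower-energy chair = K/(K+1) = 81.9%.

81.9%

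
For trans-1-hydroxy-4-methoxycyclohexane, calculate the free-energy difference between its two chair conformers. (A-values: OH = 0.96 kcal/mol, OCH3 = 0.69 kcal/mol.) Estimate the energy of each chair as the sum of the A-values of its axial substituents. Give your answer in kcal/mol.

1.65 kcal/mol

C1 and C4 have opposite parity, so for the trans isomer the two substituents are e,e in one chair and a,a in the other.
Chair I (hydroxyl axial, methoxy axial): E = 1.65 kcal/mol.
Chair II (hydroxyl equatorial, methoxy equatorial): E = 0.00 kcal/mol.
ΔE = 1.65 − 0.00 = 1.65 kcal/mol; chair II is more stable.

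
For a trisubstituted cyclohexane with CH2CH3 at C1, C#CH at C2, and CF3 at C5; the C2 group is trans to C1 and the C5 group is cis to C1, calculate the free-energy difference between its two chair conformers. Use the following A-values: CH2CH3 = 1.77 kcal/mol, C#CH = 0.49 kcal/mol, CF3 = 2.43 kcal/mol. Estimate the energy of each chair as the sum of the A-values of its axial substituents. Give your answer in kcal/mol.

Chair I (ethyl axial, ethynyl axial, trifluoromethyl axial): E = 4.69 kcal/mol.
Chair II (ethyl equatorial, ethynyl equatorial, trifluoromethyl equatorial): E = 0.00 kcal/mol.
ΔE = 4.69 − 0.00 = 4.69 kcal/mol; chair II is more stable.

4.69 kcal/mol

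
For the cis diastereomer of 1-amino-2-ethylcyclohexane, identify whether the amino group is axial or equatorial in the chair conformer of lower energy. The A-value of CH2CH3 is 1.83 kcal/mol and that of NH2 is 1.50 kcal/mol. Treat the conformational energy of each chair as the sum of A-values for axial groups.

C1 and C2 have opposite parity, so for the cis isomer the two substituents are one axial and one equatorial in each chair.
Chair I (ethyl axial, amino equatorial): E = 1.83 kcal/mol.
Chair II (ethyl equatorial, amino axial): E = 1.50 kcal/mol.
Chair II is the more stable (lower-energy) conformer, and in that chair the amino group is axial.

axial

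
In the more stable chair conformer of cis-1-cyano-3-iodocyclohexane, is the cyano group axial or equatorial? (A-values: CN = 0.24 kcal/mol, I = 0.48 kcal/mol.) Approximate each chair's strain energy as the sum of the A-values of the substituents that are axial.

equatorial

C1 and C3 have the same parity, so for the cis isomer the two substituents are e,e in one chair and a,a in the other.
Chair I (cyano axial, iodo axial): E = 0.72 kcal/mol.
Chair II (cyano equatorial, iodo equatorial): E = 0.00 kcal/mol.
Chair II is the more stable (lower-energy) conformer, and in that chair the cyano group is equatorial.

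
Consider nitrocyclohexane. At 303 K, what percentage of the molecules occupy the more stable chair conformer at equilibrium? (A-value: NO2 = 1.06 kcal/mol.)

One chair has the nitro group axial (E = 1.06 kcal/mol) and the other has it equatorial (E = 0).
ΔG = 1.06 kcal/mol between the two chairs.
K = exp(ΔG/RT) with R = 1.987×10⁻³ kcal mol⁻¹ K⁻¹ and T = 303 K gives K ≈ 5.82.
Fraction in the lower-energy chair = K/(K+1) = 85.3%.

85.3%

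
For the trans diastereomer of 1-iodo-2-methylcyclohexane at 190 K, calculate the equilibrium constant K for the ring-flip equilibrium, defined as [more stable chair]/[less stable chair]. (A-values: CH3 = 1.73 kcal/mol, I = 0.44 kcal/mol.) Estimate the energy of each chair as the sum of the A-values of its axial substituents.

K ≈ 314

C1 and C2 have opposite parity, so for the trans isomer the two substituents are e,e in one chair and a,a in the other.
Chair I (methyl axial, iodo axial): E = 2.17 kcal/mol; chair II (methyl equatorial, iodo equatorial): E = 0.00 kcal/mol.
ΔG = 2.17 kcal/mol between the two chairs.
K = exp(ΔG/RT) with R = 1.987×10⁻³ kcal mol⁻¹ K⁻¹ and T = 190 K gives K ≈ 314.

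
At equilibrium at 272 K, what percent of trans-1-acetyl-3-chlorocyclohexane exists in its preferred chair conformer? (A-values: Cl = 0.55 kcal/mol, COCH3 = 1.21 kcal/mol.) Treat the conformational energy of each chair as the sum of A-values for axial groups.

77.2%

C1 and C3 have the same parity, so for the trans isomer the two substituents are one axial and one equatorial in each chair.
Chair I (chloro axial, acetyl equatorial): E = 0.55 kcal/mol; chair II (chloro equatorial, acetyl axial): E = 1.21 kcal/mol.
ΔG = 0.66 kcal/mol between the two chairs.
K = exp(ΔG/RT) with R = 1.987×10⁻³ kcal mol⁻¹ K⁻¹ and T = 272 K gives K ≈ 3.39.
Fraction in the lower-energy chair = K/(K+1) = 77.2%.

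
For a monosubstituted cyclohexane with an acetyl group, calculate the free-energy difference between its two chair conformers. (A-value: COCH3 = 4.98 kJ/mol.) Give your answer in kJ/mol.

4.98 kJ/mol

A monosubstituted cyclohexane has one chair with the acetyl group axial (E = A = 4.98 kJ/mol) and one with it equatorial (E = 0).
ΔE = 4.98 − 0 = 4.98 kJ/mol.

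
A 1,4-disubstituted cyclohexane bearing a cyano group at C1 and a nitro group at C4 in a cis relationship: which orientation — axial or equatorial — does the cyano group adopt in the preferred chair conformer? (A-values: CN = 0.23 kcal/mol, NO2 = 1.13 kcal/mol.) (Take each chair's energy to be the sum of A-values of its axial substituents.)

C1 and C4 have opposite parity, so for the cis isomer the two substituents are one axial and one equatorial in each chair.
Chair I (cyano axial, nitro equatorial): E = 0.23 kcal/mol.
Chair II (cyano equatorial, nitro axial): E = 1.13 kcal/mol.
Chair I is the more stable (lower-energy) conformer, and in that chair the cyano group is axial.

axial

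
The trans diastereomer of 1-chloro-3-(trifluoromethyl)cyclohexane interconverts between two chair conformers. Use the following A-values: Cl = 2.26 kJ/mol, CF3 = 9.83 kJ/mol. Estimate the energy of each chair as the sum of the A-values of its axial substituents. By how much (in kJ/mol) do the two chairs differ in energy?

C1 and C3 have the same parity, so for the trans isomer the two substituents are one axial and one equatorial in each chair.
Chair I (chloro axial, trifluoromethyl equatorial): E = 2.26 kJ/mol.
Chair II (chloro equatorial, trifluoromethyl axial): E = 9.83 kJ/mol.
ΔE = 9.83 − 2.26 = 7.57 kJ/mol; chair I is more stable.

7.57 kJ/mol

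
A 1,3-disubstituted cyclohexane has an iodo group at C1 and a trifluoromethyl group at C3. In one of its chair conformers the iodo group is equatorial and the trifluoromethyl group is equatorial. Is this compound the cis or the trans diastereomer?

cis

C1 and C3 have the same parity, so their axial bonds point in the same direction.
With same-parity carbons, two substituents on the same face are both axial or both equatorial; opposite faces give one of each.
Here the groups are equatorial/equatorial → same face → cis.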